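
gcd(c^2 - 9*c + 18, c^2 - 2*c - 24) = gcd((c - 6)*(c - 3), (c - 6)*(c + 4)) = c - 6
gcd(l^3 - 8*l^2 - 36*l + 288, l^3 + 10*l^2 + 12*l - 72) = l + 6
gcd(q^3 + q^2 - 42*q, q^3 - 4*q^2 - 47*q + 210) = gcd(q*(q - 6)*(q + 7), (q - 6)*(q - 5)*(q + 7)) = q^2 + q - 42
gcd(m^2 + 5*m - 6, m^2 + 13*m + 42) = m + 6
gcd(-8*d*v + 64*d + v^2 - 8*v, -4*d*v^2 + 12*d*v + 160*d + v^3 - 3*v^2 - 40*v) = v - 8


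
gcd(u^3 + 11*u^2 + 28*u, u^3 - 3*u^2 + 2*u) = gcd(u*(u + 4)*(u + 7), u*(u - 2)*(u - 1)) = u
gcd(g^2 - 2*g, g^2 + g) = g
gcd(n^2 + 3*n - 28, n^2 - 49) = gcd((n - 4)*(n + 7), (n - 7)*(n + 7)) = n + 7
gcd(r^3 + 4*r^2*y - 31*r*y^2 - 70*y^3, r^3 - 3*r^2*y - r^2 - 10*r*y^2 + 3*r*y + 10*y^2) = -r^2 + 3*r*y + 10*y^2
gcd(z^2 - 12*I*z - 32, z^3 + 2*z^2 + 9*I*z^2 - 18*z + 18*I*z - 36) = 1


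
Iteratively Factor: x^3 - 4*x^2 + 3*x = (x - 1)*(x^2 - 3*x) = (x - 3)*(x - 1)*(x)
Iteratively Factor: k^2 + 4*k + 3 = (k + 3)*(k + 1)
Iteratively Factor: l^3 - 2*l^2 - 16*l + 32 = (l + 4)*(l^2 - 6*l + 8) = (l - 2)*(l + 4)*(l - 4)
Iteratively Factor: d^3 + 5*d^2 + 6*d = (d + 3)*(d^2 + 2*d) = (d + 2)*(d + 3)*(d)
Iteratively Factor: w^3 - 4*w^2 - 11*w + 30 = (w - 5)*(w^2 + w - 6) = (w - 5)*(w - 2)*(w + 3)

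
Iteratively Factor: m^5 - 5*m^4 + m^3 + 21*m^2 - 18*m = (m - 3)*(m^4 - 2*m^3 - 5*m^2 + 6*m) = (m - 3)*(m - 1)*(m^3 - m^2 - 6*m) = m*(m - 3)*(m - 1)*(m^2 - m - 6) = m*(m - 3)^2*(m - 1)*(m + 2)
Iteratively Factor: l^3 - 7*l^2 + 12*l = (l - 3)*(l^2 - 4*l) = l*(l - 3)*(l - 4)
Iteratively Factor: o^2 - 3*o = (o - 3)*(o)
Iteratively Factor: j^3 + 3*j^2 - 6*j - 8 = (j + 1)*(j^2 + 2*j - 8) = (j + 1)*(j + 4)*(j - 2)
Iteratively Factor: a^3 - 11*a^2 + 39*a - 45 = (a - 3)*(a^2 - 8*a + 15) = (a - 5)*(a - 3)*(a - 3)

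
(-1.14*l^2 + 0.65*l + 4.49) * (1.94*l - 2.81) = -2.2116*l^3 + 4.4644*l^2 + 6.8841*l - 12.6169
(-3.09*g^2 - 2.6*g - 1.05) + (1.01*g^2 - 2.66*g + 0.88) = -2.08*g^2 - 5.26*g - 0.17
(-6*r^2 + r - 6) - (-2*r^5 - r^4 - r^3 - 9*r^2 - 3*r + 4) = 2*r^5 + r^4 + r^3 + 3*r^2 + 4*r - 10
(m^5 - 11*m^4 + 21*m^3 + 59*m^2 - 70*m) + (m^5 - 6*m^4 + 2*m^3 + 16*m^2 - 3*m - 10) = 2*m^5 - 17*m^4 + 23*m^3 + 75*m^2 - 73*m - 10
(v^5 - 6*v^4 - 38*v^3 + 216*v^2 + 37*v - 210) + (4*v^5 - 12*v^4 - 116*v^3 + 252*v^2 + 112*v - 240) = 5*v^5 - 18*v^4 - 154*v^3 + 468*v^2 + 149*v - 450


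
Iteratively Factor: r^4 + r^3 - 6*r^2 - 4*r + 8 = (r + 2)*(r^3 - r^2 - 4*r + 4) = (r - 2)*(r + 2)*(r^2 + r - 2) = (r - 2)*(r + 2)^2*(r - 1)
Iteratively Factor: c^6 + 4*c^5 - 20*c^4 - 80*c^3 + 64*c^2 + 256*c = (c + 4)*(c^5 - 20*c^3 + 64*c) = (c + 2)*(c + 4)*(c^4 - 2*c^3 - 16*c^2 + 32*c) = (c + 2)*(c + 4)^2*(c^3 - 6*c^2 + 8*c) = c*(c + 2)*(c + 4)^2*(c^2 - 6*c + 8) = c*(c - 4)*(c + 2)*(c + 4)^2*(c - 2)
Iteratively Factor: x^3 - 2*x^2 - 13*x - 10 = (x + 2)*(x^2 - 4*x - 5) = (x - 5)*(x + 2)*(x + 1)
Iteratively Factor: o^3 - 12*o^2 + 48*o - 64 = (o - 4)*(o^2 - 8*o + 16) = (o - 4)^2*(o - 4)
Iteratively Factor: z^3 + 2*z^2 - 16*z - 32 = (z - 4)*(z^2 + 6*z + 8) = (z - 4)*(z + 2)*(z + 4)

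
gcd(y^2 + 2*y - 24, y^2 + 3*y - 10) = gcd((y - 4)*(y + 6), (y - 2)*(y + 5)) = 1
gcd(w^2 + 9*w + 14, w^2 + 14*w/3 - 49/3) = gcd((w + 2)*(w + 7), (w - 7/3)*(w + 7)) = w + 7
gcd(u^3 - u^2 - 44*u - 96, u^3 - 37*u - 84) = u^2 + 7*u + 12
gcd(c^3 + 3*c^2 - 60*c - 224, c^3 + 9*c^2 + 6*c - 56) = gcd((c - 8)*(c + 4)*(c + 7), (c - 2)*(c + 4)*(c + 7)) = c^2 + 11*c + 28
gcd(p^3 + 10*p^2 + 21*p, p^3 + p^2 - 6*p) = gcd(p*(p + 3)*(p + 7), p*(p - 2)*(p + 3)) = p^2 + 3*p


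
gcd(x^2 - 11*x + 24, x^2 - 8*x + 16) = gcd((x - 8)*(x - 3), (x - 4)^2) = 1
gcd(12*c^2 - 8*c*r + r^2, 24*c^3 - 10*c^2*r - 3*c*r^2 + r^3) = -2*c + r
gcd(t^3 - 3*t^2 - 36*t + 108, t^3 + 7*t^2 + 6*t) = t + 6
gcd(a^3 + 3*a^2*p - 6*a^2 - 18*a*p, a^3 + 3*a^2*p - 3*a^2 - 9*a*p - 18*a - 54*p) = a^2 + 3*a*p - 6*a - 18*p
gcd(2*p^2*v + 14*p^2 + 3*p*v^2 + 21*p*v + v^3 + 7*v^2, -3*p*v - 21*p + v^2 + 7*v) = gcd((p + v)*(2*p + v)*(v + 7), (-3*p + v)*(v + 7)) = v + 7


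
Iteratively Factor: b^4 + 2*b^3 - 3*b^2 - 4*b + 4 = (b + 2)*(b^3 - 3*b + 2) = (b - 1)*(b + 2)*(b^2 + b - 2) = (b - 1)*(b + 2)^2*(b - 1)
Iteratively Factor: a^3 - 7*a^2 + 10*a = (a - 5)*(a^2 - 2*a) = a*(a - 5)*(a - 2)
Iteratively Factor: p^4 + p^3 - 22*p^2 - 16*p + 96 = (p - 4)*(p^3 + 5*p^2 - 2*p - 24) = (p - 4)*(p + 4)*(p^2 + p - 6) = (p - 4)*(p - 2)*(p + 4)*(p + 3)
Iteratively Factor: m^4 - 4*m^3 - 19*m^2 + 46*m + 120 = (m + 2)*(m^3 - 6*m^2 - 7*m + 60) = (m + 2)*(m + 3)*(m^2 - 9*m + 20) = (m - 5)*(m + 2)*(m + 3)*(m - 4)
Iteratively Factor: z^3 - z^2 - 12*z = (z)*(z^2 - z - 12) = z*(z - 4)*(z + 3)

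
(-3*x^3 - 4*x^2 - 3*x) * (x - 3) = -3*x^4 + 5*x^3 + 9*x^2 + 9*x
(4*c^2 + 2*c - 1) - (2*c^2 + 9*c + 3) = 2*c^2 - 7*c - 4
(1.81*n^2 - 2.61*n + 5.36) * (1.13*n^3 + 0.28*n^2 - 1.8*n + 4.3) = 2.0453*n^5 - 2.4425*n^4 + 2.068*n^3 + 13.9818*n^2 - 20.871*n + 23.048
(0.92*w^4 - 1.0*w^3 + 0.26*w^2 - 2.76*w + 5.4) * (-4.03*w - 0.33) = -3.7076*w^5 + 3.7264*w^4 - 0.7178*w^3 + 11.037*w^2 - 20.8512*w - 1.782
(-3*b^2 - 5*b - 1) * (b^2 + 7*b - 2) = -3*b^4 - 26*b^3 - 30*b^2 + 3*b + 2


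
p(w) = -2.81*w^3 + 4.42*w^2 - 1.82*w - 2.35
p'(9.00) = -605.09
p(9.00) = -1709.20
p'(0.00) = -1.82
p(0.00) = -2.35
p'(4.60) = -139.53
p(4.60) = -190.71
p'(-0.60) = -10.16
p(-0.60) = 0.94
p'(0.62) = 0.42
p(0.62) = -2.45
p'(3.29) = -63.98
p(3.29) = -60.56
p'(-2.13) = -58.90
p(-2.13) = 48.73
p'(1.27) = -4.19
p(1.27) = -3.29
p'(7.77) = -442.08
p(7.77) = -1067.81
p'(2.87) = -45.89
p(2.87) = -37.59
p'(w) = -8.43*w^2 + 8.84*w - 1.82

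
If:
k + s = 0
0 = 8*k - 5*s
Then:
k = 0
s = 0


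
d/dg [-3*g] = -3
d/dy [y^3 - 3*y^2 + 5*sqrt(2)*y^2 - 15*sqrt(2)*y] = 3*y^2 - 6*y + 10*sqrt(2)*y - 15*sqrt(2)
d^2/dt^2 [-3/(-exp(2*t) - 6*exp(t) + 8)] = 6*(4*(exp(t) + 3)^2*exp(t) - (2*exp(t) + 3)*(exp(2*t) + 6*exp(t) - 8))*exp(t)/(exp(2*t) + 6*exp(t) - 8)^3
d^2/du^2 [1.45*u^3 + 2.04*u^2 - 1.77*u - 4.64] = 8.7*u + 4.08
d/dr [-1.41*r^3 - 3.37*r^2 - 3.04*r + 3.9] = -4.23*r^2 - 6.74*r - 3.04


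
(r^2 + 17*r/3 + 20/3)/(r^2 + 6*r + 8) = (r + 5/3)/(r + 2)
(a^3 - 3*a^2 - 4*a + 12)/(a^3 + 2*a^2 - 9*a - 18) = (a - 2)/(a + 3)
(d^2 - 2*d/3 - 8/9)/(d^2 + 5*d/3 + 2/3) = (d - 4/3)/(d + 1)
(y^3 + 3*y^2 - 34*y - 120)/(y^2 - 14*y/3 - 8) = 3*(y^2 + 9*y + 20)/(3*y + 4)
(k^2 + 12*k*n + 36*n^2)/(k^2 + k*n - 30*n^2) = (k + 6*n)/(k - 5*n)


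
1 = 1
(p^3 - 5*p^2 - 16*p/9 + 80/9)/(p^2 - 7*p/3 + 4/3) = (3*p^2 - 11*p - 20)/(3*(p - 1))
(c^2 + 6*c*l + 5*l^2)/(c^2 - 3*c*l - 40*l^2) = (c + l)/(c - 8*l)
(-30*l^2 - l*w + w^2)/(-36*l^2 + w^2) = (5*l + w)/(6*l + w)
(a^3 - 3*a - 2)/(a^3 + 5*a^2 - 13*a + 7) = (a^3 - 3*a - 2)/(a^3 + 5*a^2 - 13*a + 7)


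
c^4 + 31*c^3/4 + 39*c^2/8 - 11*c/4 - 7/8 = (c - 1/2)*(c + 1/4)*(c + 1)*(c + 7)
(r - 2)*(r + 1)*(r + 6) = r^3 + 5*r^2 - 8*r - 12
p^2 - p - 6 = (p - 3)*(p + 2)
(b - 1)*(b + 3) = b^2 + 2*b - 3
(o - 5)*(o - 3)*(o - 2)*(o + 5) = o^4 - 5*o^3 - 19*o^2 + 125*o - 150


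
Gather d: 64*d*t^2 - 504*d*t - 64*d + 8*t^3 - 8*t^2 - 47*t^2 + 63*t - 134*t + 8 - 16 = d*(64*t^2 - 504*t - 64) + 8*t^3 - 55*t^2 - 71*t - 8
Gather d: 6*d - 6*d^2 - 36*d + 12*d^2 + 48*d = 6*d^2 + 18*d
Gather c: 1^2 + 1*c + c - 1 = 2*c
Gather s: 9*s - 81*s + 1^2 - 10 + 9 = -72*s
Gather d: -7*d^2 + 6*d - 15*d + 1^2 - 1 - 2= -7*d^2 - 9*d - 2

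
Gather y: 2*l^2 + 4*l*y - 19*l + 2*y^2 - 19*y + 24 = 2*l^2 - 19*l + 2*y^2 + y*(4*l - 19) + 24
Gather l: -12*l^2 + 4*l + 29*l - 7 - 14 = -12*l^2 + 33*l - 21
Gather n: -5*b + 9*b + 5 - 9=4*b - 4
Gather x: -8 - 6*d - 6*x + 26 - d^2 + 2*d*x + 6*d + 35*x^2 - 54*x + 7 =-d^2 + 35*x^2 + x*(2*d - 60) + 25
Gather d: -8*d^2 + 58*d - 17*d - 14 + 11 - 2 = -8*d^2 + 41*d - 5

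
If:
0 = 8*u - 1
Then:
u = 1/8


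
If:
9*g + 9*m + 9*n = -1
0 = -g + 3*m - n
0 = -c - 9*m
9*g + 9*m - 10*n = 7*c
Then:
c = 1/4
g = 7/114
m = -1/36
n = -11/76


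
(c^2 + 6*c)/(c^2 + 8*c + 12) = c/(c + 2)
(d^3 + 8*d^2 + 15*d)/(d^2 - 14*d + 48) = d*(d^2 + 8*d + 15)/(d^2 - 14*d + 48)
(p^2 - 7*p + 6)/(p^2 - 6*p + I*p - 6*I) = (p - 1)/(p + I)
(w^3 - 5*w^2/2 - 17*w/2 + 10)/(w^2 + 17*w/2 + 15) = (w^2 - 5*w + 4)/(w + 6)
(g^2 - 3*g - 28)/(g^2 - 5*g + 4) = (g^2 - 3*g - 28)/(g^2 - 5*g + 4)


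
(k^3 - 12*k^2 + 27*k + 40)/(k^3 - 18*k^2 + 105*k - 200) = (k + 1)/(k - 5)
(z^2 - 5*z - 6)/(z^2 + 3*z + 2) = (z - 6)/(z + 2)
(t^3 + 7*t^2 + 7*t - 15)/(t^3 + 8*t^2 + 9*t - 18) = (t + 5)/(t + 6)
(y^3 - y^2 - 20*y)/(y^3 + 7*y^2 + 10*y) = (y^2 - y - 20)/(y^2 + 7*y + 10)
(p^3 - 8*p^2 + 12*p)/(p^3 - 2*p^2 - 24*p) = (p - 2)/(p + 4)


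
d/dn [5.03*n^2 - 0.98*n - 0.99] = 10.06*n - 0.98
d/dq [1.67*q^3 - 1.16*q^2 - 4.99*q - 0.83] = 5.01*q^2 - 2.32*q - 4.99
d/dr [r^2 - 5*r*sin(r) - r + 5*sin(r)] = -5*r*cos(r) + 2*r + 5*sqrt(2)*cos(r + pi/4) - 1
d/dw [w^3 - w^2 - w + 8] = 3*w^2 - 2*w - 1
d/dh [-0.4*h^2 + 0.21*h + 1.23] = 0.21 - 0.8*h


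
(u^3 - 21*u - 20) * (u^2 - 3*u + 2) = u^5 - 3*u^4 - 19*u^3 + 43*u^2 + 18*u - 40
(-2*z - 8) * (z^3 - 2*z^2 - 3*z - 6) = -2*z^4 - 4*z^3 + 22*z^2 + 36*z + 48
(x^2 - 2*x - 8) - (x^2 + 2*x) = -4*x - 8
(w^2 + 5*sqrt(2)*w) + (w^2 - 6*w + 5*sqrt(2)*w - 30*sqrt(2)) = 2*w^2 - 6*w + 10*sqrt(2)*w - 30*sqrt(2)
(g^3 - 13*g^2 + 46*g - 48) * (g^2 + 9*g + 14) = g^5 - 4*g^4 - 57*g^3 + 184*g^2 + 212*g - 672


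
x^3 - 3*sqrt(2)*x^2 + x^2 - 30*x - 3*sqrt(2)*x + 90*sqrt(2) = (x - 5)*(x + 6)*(x - 3*sqrt(2))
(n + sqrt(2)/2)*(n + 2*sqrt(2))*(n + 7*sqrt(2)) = n^3 + 19*sqrt(2)*n^2/2 + 37*n + 14*sqrt(2)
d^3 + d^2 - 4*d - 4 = (d - 2)*(d + 1)*(d + 2)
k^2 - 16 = (k - 4)*(k + 4)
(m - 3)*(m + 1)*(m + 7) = m^3 + 5*m^2 - 17*m - 21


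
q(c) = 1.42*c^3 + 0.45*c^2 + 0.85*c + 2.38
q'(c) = 4.26*c^2 + 0.9*c + 0.85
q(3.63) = 79.32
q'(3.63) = 60.25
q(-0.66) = 1.61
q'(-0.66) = 2.11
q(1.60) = 10.71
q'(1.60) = 13.20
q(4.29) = 126.42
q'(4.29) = 83.11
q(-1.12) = -0.00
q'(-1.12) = 5.19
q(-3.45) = -53.51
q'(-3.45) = 48.45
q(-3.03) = -35.57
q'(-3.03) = 37.23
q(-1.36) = -1.52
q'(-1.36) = 7.51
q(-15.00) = -4701.62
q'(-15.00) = 945.85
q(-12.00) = -2396.78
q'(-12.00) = 603.49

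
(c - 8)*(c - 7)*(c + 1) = c^3 - 14*c^2 + 41*c + 56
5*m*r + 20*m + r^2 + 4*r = (5*m + r)*(r + 4)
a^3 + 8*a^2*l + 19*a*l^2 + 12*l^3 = (a + l)*(a + 3*l)*(a + 4*l)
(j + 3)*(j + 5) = j^2 + 8*j + 15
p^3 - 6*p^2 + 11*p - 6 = (p - 3)*(p - 2)*(p - 1)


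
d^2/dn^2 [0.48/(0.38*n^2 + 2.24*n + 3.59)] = (-0.138624*n^2 - 0.817152*n + 0.48*(0.76*n + 2.24)*(1.52*n + 4.48) - 1.309632)/(0.38*n^2 + 2.24*n + 3.59)^3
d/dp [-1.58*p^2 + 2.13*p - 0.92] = 2.13 - 3.16*p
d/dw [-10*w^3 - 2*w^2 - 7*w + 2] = -30*w^2 - 4*w - 7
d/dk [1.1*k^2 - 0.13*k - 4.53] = 2.2*k - 0.13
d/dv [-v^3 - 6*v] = -3*v^2 - 6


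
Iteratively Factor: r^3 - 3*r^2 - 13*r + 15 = (r + 3)*(r^2 - 6*r + 5) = (r - 5)*(r + 3)*(r - 1)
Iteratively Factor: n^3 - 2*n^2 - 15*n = (n - 5)*(n^2 + 3*n) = (n - 5)*(n + 3)*(n)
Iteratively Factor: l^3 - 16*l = (l + 4)*(l^2 - 4*l) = (l - 4)*(l + 4)*(l)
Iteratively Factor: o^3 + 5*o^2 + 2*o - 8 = (o + 2)*(o^2 + 3*o - 4) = (o + 2)*(o + 4)*(o - 1)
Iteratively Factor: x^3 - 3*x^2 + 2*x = (x - 1)*(x^2 - 2*x) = x*(x - 1)*(x - 2)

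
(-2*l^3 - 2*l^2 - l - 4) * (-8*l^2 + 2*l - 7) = 16*l^5 + 12*l^4 + 18*l^3 + 44*l^2 - l + 28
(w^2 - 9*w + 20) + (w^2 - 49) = 2*w^2 - 9*w - 29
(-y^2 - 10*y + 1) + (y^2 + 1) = 2 - 10*y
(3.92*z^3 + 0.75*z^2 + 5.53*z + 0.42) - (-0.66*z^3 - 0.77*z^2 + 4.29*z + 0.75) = 4.58*z^3 + 1.52*z^2 + 1.24*z - 0.33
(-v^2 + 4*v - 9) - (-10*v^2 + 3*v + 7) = 9*v^2 + v - 16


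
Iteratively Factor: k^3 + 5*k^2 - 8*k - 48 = (k - 3)*(k^2 + 8*k + 16) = (k - 3)*(k + 4)*(k + 4)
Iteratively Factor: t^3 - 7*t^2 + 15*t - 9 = (t - 3)*(t^2 - 4*t + 3) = (t - 3)^2*(t - 1)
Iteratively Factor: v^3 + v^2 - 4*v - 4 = (v - 2)*(v^2 + 3*v + 2) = (v - 2)*(v + 2)*(v + 1)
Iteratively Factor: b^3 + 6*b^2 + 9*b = (b + 3)*(b^2 + 3*b) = b*(b + 3)*(b + 3)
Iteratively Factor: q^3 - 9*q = (q)*(q^2 - 9) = q*(q - 3)*(q + 3)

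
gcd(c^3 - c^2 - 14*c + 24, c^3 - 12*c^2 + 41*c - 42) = c^2 - 5*c + 6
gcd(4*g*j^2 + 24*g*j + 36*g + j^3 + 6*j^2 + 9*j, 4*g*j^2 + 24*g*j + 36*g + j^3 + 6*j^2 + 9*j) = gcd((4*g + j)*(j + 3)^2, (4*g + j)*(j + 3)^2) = 4*g*j^2 + 24*g*j + 36*g + j^3 + 6*j^2 + 9*j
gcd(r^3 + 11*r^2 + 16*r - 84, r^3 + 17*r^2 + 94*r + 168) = r^2 + 13*r + 42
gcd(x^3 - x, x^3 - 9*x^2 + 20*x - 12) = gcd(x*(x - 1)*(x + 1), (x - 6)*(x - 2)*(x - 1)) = x - 1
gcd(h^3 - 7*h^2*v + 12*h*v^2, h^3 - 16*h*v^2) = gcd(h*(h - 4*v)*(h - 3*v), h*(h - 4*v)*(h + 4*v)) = -h^2 + 4*h*v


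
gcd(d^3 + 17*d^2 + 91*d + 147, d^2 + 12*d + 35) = d + 7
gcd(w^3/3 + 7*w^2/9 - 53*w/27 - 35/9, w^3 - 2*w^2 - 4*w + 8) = 1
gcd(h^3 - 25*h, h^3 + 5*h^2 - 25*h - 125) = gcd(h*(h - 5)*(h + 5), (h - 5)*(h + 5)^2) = h^2 - 25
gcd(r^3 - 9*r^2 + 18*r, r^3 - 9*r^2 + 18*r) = r^3 - 9*r^2 + 18*r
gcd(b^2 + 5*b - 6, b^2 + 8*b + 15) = 1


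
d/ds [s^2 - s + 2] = 2*s - 1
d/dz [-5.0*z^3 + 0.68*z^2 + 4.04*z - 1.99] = -15.0*z^2 + 1.36*z + 4.04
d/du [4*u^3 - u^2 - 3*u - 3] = 12*u^2 - 2*u - 3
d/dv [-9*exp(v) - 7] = -9*exp(v)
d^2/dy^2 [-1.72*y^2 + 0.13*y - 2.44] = -3.44000000000000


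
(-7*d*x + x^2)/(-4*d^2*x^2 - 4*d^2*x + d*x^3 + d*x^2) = (7*d - x)/(d*(4*d*x + 4*d - x^2 - x))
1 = 1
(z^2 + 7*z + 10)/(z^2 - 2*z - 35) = (z + 2)/(z - 7)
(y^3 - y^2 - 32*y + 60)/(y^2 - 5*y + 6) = (y^2 + y - 30)/(y - 3)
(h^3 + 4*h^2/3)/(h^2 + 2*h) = h*(3*h + 4)/(3*(h + 2))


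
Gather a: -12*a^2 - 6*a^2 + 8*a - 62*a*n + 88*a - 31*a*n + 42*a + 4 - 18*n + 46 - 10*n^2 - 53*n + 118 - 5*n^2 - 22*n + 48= -18*a^2 + a*(138 - 93*n) - 15*n^2 - 93*n + 216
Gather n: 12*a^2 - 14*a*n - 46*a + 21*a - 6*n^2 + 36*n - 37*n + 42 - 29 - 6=12*a^2 - 25*a - 6*n^2 + n*(-14*a - 1) + 7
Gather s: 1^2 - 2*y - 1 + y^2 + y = y^2 - y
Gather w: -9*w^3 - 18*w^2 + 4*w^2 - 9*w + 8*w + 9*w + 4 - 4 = -9*w^3 - 14*w^2 + 8*w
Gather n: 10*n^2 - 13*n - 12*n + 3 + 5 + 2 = 10*n^2 - 25*n + 10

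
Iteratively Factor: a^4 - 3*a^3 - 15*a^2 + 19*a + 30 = (a + 3)*(a^3 - 6*a^2 + 3*a + 10) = (a + 1)*(a + 3)*(a^2 - 7*a + 10) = (a - 5)*(a + 1)*(a + 3)*(a - 2)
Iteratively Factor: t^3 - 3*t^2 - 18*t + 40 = (t - 5)*(t^2 + 2*t - 8) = (t - 5)*(t + 4)*(t - 2)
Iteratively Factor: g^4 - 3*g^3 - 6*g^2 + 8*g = (g + 2)*(g^3 - 5*g^2 + 4*g) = (g - 4)*(g + 2)*(g^2 - g) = g*(g - 4)*(g + 2)*(g - 1)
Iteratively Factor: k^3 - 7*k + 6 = (k + 3)*(k^2 - 3*k + 2) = (k - 2)*(k + 3)*(k - 1)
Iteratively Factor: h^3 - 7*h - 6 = (h + 1)*(h^2 - h - 6) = (h - 3)*(h + 1)*(h + 2)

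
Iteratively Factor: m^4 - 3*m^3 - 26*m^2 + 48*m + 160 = (m - 5)*(m^3 + 2*m^2 - 16*m - 32) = (m - 5)*(m + 4)*(m^2 - 2*m - 8) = (m - 5)*(m - 4)*(m + 4)*(m + 2)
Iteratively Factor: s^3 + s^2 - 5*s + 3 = (s - 1)*(s^2 + 2*s - 3) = (s - 1)*(s + 3)*(s - 1)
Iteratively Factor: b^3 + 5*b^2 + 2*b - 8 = (b + 4)*(b^2 + b - 2) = (b - 1)*(b + 4)*(b + 2)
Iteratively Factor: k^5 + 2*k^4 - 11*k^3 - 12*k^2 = (k + 4)*(k^4 - 2*k^3 - 3*k^2) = k*(k + 4)*(k^3 - 2*k^2 - 3*k) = k*(k + 1)*(k + 4)*(k^2 - 3*k) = k*(k - 3)*(k + 1)*(k + 4)*(k)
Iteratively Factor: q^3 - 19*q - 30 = (q + 2)*(q^2 - 2*q - 15) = (q + 2)*(q + 3)*(q - 5)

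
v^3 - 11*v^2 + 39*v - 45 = (v - 5)*(v - 3)^2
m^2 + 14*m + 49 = (m + 7)^2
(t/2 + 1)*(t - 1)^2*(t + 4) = t^4/2 + 2*t^3 - 3*t^2/2 - 5*t + 4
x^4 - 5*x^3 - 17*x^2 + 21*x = x*(x - 7)*(x - 1)*(x + 3)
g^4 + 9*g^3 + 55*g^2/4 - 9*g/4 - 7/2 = (g - 1/2)*(g + 1/2)*(g + 2)*(g + 7)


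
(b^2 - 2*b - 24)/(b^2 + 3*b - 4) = (b - 6)/(b - 1)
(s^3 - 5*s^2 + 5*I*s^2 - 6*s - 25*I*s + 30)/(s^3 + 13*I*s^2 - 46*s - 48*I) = (s - 5)/(s + 8*I)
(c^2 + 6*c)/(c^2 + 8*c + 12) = c/(c + 2)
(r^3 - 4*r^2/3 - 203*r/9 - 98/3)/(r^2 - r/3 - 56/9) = (3*r^2 - 11*r - 42)/(3*r - 8)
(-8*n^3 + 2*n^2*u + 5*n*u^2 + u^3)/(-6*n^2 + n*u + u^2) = (-8*n^3 + 2*n^2*u + 5*n*u^2 + u^3)/(-6*n^2 + n*u + u^2)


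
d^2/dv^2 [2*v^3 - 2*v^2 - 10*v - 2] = 12*v - 4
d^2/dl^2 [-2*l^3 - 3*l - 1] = -12*l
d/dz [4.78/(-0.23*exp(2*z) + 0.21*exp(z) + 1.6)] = (2.1988*exp(z) - 1.0038)*exp(z)/(-0.23*exp(2*z) + 0.21*exp(z) + 1.6)^2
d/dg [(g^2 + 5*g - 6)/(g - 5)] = (g^2 - 10*g - 19)/(g^2 - 10*g + 25)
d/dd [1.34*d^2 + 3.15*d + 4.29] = 2.68*d + 3.15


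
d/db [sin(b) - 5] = cos(b)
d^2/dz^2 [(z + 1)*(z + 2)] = 2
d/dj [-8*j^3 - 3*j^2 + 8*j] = -24*j^2 - 6*j + 8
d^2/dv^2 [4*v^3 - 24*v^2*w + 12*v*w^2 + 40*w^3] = 24*v - 48*w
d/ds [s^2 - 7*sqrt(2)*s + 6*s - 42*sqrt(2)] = 2*s - 7*sqrt(2) + 6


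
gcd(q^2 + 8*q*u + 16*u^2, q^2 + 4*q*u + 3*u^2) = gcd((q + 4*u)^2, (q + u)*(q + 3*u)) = 1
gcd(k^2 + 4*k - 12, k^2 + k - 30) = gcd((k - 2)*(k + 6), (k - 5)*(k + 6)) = k + 6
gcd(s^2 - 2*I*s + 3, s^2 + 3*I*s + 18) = s - 3*I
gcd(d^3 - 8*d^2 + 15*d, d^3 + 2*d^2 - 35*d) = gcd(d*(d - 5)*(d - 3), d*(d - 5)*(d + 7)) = d^2 - 5*d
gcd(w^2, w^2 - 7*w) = w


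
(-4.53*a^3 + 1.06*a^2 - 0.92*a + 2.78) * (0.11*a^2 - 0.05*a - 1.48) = -0.4983*a^5 + 0.3431*a^4 + 6.5502*a^3 - 1.217*a^2 + 1.2226*a - 4.1144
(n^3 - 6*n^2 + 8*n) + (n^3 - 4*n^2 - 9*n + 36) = 2*n^3 - 10*n^2 - n + 36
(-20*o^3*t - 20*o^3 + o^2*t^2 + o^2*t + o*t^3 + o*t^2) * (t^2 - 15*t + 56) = -20*o^3*t^3 + 280*o^3*t^2 - 820*o^3*t - 1120*o^3 + o^2*t^4 - 14*o^2*t^3 + 41*o^2*t^2 + 56*o^2*t + o*t^5 - 14*o*t^4 + 41*o*t^3 + 56*o*t^2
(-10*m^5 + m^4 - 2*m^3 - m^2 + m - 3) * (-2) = 20*m^5 - 2*m^4 + 4*m^3 + 2*m^2 - 2*m + 6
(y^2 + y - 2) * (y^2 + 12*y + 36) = y^4 + 13*y^3 + 46*y^2 + 12*y - 72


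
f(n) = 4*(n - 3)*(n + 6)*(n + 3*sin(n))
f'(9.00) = 235.83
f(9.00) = 3685.09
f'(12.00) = 3410.60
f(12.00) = 6732.90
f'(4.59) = 121.24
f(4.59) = 108.60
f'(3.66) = 48.77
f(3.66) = 55.43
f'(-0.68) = -277.82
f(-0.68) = 200.97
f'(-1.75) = -28.17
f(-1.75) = 379.68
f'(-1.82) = -8.86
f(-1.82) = 380.98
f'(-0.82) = -257.54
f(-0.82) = 238.51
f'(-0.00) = -288.00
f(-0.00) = 0.00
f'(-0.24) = -301.79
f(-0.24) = 71.15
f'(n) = 4*(n - 3)*(n + 6)*(3*cos(n) + 1) + 4*(n - 3)*(n + 3*sin(n)) + 4*(n + 6)*(n + 3*sin(n))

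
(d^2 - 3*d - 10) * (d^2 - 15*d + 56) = d^4 - 18*d^3 + 91*d^2 - 18*d - 560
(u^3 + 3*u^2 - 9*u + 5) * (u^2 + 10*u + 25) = u^5 + 13*u^4 + 46*u^3 - 10*u^2 - 175*u + 125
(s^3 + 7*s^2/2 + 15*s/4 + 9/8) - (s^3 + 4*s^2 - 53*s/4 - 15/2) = -s^2/2 + 17*s + 69/8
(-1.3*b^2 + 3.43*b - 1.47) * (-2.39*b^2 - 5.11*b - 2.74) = 3.107*b^4 - 1.5547*b^3 - 10.452*b^2 - 1.8865*b + 4.0278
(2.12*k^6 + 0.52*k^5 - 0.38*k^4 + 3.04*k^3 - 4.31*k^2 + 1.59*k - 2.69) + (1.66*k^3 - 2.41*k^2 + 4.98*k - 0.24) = 2.12*k^6 + 0.52*k^5 - 0.38*k^4 + 4.7*k^3 - 6.72*k^2 + 6.57*k - 2.93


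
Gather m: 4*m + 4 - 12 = 4*m - 8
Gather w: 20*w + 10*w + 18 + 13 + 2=30*w + 33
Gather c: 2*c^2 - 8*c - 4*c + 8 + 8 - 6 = 2*c^2 - 12*c + 10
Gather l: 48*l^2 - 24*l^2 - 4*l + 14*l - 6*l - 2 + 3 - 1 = 24*l^2 + 4*l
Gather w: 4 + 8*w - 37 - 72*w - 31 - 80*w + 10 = -144*w - 54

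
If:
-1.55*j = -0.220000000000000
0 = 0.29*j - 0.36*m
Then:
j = 0.14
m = 0.11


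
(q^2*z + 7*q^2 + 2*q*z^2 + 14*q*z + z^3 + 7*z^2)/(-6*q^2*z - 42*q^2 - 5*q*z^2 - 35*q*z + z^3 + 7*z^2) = (q + z)/(-6*q + z)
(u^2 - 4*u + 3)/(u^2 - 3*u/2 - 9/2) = 2*(u - 1)/(2*u + 3)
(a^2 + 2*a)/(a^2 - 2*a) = (a + 2)/(a - 2)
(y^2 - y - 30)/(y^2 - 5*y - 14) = (-y^2 + y + 30)/(-y^2 + 5*y + 14)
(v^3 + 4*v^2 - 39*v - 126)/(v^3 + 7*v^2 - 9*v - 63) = (v - 6)/(v - 3)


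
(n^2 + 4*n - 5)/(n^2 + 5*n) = (n - 1)/n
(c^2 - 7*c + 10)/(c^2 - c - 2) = (c - 5)/(c + 1)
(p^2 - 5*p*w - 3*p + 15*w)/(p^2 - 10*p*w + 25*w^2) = (p - 3)/(p - 5*w)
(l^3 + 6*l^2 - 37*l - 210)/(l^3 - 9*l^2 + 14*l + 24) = (l^2 + 12*l + 35)/(l^2 - 3*l - 4)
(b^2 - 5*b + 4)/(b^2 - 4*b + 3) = (b - 4)/(b - 3)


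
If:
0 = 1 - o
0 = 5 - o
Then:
No Solution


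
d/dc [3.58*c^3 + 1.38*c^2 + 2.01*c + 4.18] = 10.74*c^2 + 2.76*c + 2.01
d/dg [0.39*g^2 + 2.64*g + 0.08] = 0.78*g + 2.64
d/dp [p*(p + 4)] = 2*p + 4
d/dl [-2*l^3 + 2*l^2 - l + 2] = -6*l^2 + 4*l - 1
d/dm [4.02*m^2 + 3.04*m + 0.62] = 8.04*m + 3.04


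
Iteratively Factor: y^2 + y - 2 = (y - 1)*(y + 2)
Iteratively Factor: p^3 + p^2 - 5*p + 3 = (p - 1)*(p^2 + 2*p - 3) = (p - 1)*(p + 3)*(p - 1)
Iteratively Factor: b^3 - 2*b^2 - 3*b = (b - 3)*(b^2 + b) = b*(b - 3)*(b + 1)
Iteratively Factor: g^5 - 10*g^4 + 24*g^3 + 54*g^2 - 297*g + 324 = (g - 4)*(g^4 - 6*g^3 + 54*g - 81) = (g - 4)*(g + 3)*(g^3 - 9*g^2 + 27*g - 27) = (g - 4)*(g - 3)*(g + 3)*(g^2 - 6*g + 9) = (g - 4)*(g - 3)^2*(g + 3)*(g - 3)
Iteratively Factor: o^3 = (o)*(o^2) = o^2*(o)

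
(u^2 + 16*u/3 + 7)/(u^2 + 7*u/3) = (u + 3)/u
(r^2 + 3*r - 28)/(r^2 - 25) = (r^2 + 3*r - 28)/(r^2 - 25)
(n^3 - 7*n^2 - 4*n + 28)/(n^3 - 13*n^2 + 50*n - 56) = (n + 2)/(n - 4)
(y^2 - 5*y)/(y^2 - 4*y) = (y - 5)/(y - 4)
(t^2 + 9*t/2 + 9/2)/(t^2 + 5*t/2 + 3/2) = (t + 3)/(t + 1)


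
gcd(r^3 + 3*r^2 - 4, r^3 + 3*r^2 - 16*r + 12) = r - 1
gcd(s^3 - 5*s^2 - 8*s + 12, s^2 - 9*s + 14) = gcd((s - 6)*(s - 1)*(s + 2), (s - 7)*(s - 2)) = 1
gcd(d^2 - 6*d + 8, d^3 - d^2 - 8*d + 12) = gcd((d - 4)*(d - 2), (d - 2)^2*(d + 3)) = d - 2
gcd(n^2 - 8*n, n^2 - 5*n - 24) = n - 8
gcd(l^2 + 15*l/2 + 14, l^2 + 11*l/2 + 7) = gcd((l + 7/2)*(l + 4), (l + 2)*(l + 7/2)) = l + 7/2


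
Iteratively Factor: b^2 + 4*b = (b)*(b + 4)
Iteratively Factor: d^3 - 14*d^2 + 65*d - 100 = (d - 4)*(d^2 - 10*d + 25) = (d - 5)*(d - 4)*(d - 5)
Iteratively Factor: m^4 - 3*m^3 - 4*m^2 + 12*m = (m - 2)*(m^3 - m^2 - 6*m) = m*(m - 2)*(m^2 - m - 6) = m*(m - 3)*(m - 2)*(m + 2)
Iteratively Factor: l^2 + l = (l)*(l + 1)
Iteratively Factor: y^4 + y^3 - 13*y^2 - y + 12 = (y - 1)*(y^3 + 2*y^2 - 11*y - 12) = (y - 3)*(y - 1)*(y^2 + 5*y + 4) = (y - 3)*(y - 1)*(y + 1)*(y + 4)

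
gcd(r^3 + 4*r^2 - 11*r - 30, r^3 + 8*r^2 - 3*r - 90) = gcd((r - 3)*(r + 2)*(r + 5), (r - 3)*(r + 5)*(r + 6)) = r^2 + 2*r - 15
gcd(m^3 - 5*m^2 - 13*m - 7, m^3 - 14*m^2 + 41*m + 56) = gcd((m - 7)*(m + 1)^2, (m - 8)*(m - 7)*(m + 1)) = m^2 - 6*m - 7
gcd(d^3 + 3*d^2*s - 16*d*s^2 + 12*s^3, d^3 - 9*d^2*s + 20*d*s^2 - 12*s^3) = d^2 - 3*d*s + 2*s^2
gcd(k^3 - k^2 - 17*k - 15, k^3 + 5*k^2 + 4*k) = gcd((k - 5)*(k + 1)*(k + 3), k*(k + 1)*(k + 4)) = k + 1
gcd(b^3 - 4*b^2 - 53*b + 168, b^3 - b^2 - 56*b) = b^2 - b - 56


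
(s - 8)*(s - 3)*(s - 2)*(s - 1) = s^4 - 14*s^3 + 59*s^2 - 94*s + 48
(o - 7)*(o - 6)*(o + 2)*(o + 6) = o^4 - 5*o^3 - 50*o^2 + 180*o + 504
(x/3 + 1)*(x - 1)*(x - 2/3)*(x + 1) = x^4/3 + 7*x^3/9 - x^2 - 7*x/9 + 2/3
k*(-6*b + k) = -6*b*k + k^2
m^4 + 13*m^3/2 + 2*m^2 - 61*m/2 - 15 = (m - 2)*(m + 1/2)*(m + 3)*(m + 5)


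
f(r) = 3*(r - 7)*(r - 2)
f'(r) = 6*r - 27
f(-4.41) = 219.41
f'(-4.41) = -53.46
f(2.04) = -0.60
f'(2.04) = -14.76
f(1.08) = 16.34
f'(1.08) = -20.52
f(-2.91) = 145.97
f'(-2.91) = -44.46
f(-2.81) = 141.56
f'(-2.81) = -43.86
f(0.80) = 22.32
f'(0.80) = -22.20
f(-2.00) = 108.00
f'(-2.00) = -39.00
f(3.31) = -14.50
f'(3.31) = -7.14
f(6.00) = -12.00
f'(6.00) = 9.00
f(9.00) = 42.00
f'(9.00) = 27.00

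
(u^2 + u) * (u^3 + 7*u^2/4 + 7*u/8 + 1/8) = u^5 + 11*u^4/4 + 21*u^3/8 + u^2 + u/8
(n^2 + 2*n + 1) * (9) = 9*n^2 + 18*n + 9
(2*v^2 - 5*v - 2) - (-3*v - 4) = 2*v^2 - 2*v + 2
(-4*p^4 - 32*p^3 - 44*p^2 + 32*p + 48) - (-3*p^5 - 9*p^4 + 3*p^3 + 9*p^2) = 3*p^5 + 5*p^4 - 35*p^3 - 53*p^2 + 32*p + 48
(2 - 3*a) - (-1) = 3 - 3*a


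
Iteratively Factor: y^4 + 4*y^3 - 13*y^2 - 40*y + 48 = (y - 1)*(y^3 + 5*y^2 - 8*y - 48) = (y - 3)*(y - 1)*(y^2 + 8*y + 16) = (y - 3)*(y - 1)*(y + 4)*(y + 4)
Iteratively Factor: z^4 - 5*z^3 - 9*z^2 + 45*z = (z)*(z^3 - 5*z^2 - 9*z + 45) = z*(z - 3)*(z^2 - 2*z - 15) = z*(z - 3)*(z + 3)*(z - 5)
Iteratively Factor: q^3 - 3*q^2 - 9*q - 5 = (q - 5)*(q^2 + 2*q + 1) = (q - 5)*(q + 1)*(q + 1)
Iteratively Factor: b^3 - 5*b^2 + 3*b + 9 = (b + 1)*(b^2 - 6*b + 9) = (b - 3)*(b + 1)*(b - 3)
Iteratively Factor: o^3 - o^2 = (o)*(o^2 - o) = o^2*(o - 1)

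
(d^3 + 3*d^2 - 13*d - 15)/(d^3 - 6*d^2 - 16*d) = (-d^3 - 3*d^2 + 13*d + 15)/(d*(-d^2 + 6*d + 16))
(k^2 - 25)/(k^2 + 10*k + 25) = (k - 5)/(k + 5)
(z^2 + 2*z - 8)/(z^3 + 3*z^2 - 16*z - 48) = (z - 2)/(z^2 - z - 12)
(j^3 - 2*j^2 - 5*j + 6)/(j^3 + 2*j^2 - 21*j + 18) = (j + 2)/(j + 6)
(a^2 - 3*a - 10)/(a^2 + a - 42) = (a^2 - 3*a - 10)/(a^2 + a - 42)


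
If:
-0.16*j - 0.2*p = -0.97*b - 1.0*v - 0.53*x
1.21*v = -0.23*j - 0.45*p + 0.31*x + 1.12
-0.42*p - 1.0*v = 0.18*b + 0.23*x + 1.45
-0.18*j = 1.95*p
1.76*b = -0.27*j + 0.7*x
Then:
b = -0.71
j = 196.98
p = -18.18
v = -10.75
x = 74.19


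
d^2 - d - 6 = (d - 3)*(d + 2)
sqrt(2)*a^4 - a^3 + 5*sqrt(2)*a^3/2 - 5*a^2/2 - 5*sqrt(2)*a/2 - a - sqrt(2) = (a + 1/2)*(a + 2)*(a - sqrt(2))*(sqrt(2)*a + 1)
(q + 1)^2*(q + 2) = q^3 + 4*q^2 + 5*q + 2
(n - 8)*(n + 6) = n^2 - 2*n - 48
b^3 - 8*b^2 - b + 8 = (b - 8)*(b - 1)*(b + 1)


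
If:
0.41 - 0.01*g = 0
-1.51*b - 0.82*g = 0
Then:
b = -22.26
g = 41.00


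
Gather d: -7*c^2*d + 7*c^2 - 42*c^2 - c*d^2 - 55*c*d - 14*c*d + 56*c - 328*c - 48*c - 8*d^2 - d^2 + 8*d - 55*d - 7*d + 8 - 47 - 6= -35*c^2 - 320*c + d^2*(-c - 9) + d*(-7*c^2 - 69*c - 54) - 45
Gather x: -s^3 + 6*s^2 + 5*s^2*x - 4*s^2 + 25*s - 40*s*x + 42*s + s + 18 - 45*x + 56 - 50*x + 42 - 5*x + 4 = -s^3 + 2*s^2 + 68*s + x*(5*s^2 - 40*s - 100) + 120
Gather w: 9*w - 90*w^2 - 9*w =-90*w^2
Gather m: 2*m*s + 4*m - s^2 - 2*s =m*(2*s + 4) - s^2 - 2*s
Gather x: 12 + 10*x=10*x + 12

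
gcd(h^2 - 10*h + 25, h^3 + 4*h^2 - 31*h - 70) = h - 5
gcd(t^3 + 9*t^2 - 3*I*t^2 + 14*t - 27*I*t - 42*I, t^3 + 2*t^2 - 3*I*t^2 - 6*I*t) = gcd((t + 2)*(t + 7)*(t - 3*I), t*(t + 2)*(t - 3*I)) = t^2 + t*(2 - 3*I) - 6*I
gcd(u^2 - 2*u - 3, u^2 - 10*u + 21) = u - 3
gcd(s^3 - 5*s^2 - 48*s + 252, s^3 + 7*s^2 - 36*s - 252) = s^2 + s - 42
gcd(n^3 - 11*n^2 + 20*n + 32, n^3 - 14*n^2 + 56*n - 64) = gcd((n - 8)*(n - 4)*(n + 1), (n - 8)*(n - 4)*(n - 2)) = n^2 - 12*n + 32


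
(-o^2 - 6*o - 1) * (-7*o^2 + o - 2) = 7*o^4 + 41*o^3 + 3*o^2 + 11*o + 2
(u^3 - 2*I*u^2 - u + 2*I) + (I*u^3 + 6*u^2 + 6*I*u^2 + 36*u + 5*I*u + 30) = u^3 + I*u^3 + 6*u^2 + 4*I*u^2 + 35*u + 5*I*u + 30 + 2*I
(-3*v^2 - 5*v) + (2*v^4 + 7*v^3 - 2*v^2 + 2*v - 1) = 2*v^4 + 7*v^3 - 5*v^2 - 3*v - 1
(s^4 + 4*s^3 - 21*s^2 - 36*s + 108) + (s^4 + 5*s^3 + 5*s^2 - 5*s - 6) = 2*s^4 + 9*s^3 - 16*s^2 - 41*s + 102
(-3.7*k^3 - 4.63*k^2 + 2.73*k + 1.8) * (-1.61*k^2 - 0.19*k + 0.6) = 5.957*k^5 + 8.1573*k^4 - 5.7356*k^3 - 6.1947*k^2 + 1.296*k + 1.08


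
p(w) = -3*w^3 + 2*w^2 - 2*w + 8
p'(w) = -9*w^2 + 4*w - 2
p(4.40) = -217.63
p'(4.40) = -158.64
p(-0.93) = 14.00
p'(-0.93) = -13.50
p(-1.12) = 16.96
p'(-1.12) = -17.77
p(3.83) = -138.87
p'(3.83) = -118.70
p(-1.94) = 41.31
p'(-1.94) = -43.63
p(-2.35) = 62.68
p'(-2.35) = -61.10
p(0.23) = 7.61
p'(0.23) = -1.56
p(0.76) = 6.32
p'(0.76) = -4.16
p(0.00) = 8.00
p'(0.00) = -2.00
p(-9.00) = 2375.00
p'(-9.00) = -767.00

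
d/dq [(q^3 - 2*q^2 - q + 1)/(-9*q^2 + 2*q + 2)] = (-9*q^4 + 4*q^3 - 7*q^2 + 10*q - 4)/(81*q^4 - 36*q^3 - 32*q^2 + 8*q + 4)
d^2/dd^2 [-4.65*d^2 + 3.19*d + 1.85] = -9.30000000000000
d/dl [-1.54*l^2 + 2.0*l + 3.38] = 2.0 - 3.08*l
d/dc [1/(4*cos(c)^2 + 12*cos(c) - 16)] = (2*cos(c) + 3)*sin(c)/(4*(cos(c)^2 + 3*cos(c) - 4)^2)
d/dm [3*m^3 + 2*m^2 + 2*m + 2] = 9*m^2 + 4*m + 2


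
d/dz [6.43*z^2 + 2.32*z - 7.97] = 12.86*z + 2.32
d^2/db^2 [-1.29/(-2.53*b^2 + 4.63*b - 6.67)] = (-16.514322*b^2 + 30.221862*b + 1.29*(5.06*b - 4.63)*(10.12*b - 9.26) - 43.537758)/(2.53*b^2 - 4.63*b + 6.67)^3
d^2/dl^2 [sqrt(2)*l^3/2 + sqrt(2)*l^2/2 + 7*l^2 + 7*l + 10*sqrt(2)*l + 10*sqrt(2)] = 3*sqrt(2)*l + sqrt(2) + 14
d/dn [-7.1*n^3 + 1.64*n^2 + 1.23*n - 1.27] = -21.3*n^2 + 3.28*n + 1.23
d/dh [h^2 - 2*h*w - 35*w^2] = 2*h - 2*w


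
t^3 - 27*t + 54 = (t - 3)^2*(t + 6)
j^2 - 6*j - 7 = (j - 7)*(j + 1)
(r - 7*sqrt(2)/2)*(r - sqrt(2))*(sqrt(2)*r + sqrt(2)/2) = sqrt(2)*r^3 - 9*r^2 + sqrt(2)*r^2/2 - 9*r/2 + 7*sqrt(2)*r + 7*sqrt(2)/2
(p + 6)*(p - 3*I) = p^2 + 6*p - 3*I*p - 18*I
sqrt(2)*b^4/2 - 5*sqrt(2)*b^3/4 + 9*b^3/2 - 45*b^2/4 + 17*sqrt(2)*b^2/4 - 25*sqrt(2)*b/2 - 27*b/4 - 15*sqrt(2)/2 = (b/2 + sqrt(2))*(b - 3)*(b + 5*sqrt(2)/2)*(sqrt(2)*b + sqrt(2)/2)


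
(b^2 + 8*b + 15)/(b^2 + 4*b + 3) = (b + 5)/(b + 1)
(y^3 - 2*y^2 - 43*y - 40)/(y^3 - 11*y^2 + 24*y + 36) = (y^2 - 3*y - 40)/(y^2 - 12*y + 36)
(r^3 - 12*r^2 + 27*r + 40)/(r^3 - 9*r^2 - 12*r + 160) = (r + 1)/(r + 4)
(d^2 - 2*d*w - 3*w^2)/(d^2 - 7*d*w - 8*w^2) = (-d + 3*w)/(-d + 8*w)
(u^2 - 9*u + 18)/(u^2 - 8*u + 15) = (u - 6)/(u - 5)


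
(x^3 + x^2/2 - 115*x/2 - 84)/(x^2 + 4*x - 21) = (x^2 - 13*x/2 - 12)/(x - 3)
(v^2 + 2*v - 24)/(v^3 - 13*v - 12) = (v + 6)/(v^2 + 4*v + 3)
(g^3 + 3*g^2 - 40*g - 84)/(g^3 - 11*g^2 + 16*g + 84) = (g + 7)/(g - 7)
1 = 1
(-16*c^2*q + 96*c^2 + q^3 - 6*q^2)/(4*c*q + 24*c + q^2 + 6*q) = (-4*c*q + 24*c + q^2 - 6*q)/(q + 6)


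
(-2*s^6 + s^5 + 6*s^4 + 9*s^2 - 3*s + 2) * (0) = 0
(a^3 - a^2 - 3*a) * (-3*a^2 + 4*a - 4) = -3*a^5 + 7*a^4 + a^3 - 8*a^2 + 12*a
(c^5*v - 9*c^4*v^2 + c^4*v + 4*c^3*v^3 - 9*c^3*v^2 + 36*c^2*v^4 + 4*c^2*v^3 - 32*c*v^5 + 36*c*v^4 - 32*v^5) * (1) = c^5*v - 9*c^4*v^2 + c^4*v + 4*c^3*v^3 - 9*c^3*v^2 + 36*c^2*v^4 + 4*c^2*v^3 - 32*c*v^5 + 36*c*v^4 - 32*v^5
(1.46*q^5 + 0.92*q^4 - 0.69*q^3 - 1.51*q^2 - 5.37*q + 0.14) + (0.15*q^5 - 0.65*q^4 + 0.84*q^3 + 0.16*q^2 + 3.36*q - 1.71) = 1.61*q^5 + 0.27*q^4 + 0.15*q^3 - 1.35*q^2 - 2.01*q - 1.57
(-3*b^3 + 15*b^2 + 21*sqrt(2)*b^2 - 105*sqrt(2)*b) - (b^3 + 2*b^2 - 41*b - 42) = -4*b^3 + 13*b^2 + 21*sqrt(2)*b^2 - 105*sqrt(2)*b + 41*b + 42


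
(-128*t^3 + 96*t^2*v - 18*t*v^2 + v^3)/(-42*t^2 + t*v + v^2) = (-128*t^3 + 96*t^2*v - 18*t*v^2 + v^3)/(-42*t^2 + t*v + v^2)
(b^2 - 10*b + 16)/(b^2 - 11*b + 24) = (b - 2)/(b - 3)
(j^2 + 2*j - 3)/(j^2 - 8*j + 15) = (j^2 + 2*j - 3)/(j^2 - 8*j + 15)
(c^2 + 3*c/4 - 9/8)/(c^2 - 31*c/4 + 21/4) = (c + 3/2)/(c - 7)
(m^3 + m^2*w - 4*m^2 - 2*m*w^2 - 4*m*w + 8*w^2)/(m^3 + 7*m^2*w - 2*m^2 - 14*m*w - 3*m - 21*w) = (-m^3 - m^2*w + 4*m^2 + 2*m*w^2 + 4*m*w - 8*w^2)/(-m^3 - 7*m^2*w + 2*m^2 + 14*m*w + 3*m + 21*w)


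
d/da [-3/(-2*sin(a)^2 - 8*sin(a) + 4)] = -3*(sin(a) + 2)*cos(a)/(sin(a)^2 + 4*sin(a) - 2)^2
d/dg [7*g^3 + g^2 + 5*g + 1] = 21*g^2 + 2*g + 5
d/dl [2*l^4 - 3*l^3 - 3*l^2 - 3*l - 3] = 8*l^3 - 9*l^2 - 6*l - 3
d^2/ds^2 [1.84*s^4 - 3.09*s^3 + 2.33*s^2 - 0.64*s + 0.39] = 22.08*s^2 - 18.54*s + 4.66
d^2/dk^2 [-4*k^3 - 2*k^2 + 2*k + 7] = -24*k - 4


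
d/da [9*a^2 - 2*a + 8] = 18*a - 2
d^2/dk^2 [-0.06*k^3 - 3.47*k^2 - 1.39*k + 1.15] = -0.36*k - 6.94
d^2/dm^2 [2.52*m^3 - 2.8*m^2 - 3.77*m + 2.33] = 15.12*m - 5.6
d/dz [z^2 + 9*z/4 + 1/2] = 2*z + 9/4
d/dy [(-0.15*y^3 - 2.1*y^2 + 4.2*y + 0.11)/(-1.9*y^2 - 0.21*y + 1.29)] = (0.285*y^4 + 0.0629999999999988*y^3 + 7.8405*y^2 - 5.0*y + 5.4411)/(3.61*y^4 + 0.798*y^3 - 4.8579*y^2 - 0.5418*y + 1.6641)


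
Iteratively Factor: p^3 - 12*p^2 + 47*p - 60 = (p - 5)*(p^2 - 7*p + 12) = (p - 5)*(p - 3)*(p - 4)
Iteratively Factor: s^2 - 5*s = (s)*(s - 5)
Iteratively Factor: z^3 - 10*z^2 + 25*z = (z)*(z^2 - 10*z + 25) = z*(z - 5)*(z - 5)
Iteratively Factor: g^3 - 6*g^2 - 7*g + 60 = (g - 5)*(g^2 - g - 12) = (g - 5)*(g - 4)*(g + 3)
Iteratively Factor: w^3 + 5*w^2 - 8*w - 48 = (w + 4)*(w^2 + w - 12) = (w + 4)^2*(w - 3)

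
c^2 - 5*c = c*(c - 5)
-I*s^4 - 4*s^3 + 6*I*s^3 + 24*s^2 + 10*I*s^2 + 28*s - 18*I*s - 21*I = (s - 7)*(s - 3*I)*(s - I)*(-I*s - I)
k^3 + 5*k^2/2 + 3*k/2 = k*(k + 1)*(k + 3/2)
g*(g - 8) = g^2 - 8*g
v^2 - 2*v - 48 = (v - 8)*(v + 6)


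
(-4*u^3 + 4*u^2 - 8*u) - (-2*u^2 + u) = -4*u^3 + 6*u^2 - 9*u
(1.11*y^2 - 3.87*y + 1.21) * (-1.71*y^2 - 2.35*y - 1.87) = -1.8981*y^4 + 4.0092*y^3 + 4.9497*y^2 + 4.3934*y - 2.2627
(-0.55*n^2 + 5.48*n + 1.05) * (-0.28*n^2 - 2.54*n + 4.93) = 0.154*n^4 - 0.1374*n^3 - 16.9247*n^2 + 24.3494*n + 5.1765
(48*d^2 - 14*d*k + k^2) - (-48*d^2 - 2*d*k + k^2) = 96*d^2 - 12*d*k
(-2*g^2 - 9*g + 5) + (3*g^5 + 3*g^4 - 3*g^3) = 3*g^5 + 3*g^4 - 3*g^3 - 2*g^2 - 9*g + 5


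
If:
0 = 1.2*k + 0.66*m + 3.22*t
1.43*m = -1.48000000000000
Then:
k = 0.569230769230769 - 2.68333333333333*t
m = -1.03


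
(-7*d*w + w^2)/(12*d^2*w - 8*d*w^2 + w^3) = (-7*d + w)/(12*d^2 - 8*d*w + w^2)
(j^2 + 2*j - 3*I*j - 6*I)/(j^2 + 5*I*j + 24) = (j + 2)/(j + 8*I)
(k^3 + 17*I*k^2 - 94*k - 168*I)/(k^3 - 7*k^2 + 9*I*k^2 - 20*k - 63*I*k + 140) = (k^2 + 13*I*k - 42)/(k^2 + k*(-7 + 5*I) - 35*I)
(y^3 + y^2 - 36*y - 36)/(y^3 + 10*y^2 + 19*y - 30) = (y^2 - 5*y - 6)/(y^2 + 4*y - 5)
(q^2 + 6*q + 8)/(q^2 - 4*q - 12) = (q + 4)/(q - 6)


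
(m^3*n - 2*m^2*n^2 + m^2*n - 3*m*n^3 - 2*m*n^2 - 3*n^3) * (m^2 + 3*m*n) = m^5*n + m^4*n^2 + m^4*n - 9*m^3*n^3 + m^3*n^2 - 9*m^2*n^4 - 9*m^2*n^3 - 9*m*n^4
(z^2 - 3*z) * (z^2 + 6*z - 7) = z^4 + 3*z^3 - 25*z^2 + 21*z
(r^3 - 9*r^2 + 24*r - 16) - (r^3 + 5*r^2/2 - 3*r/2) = -23*r^2/2 + 51*r/2 - 16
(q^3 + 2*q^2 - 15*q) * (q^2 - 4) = q^5 + 2*q^4 - 19*q^3 - 8*q^2 + 60*q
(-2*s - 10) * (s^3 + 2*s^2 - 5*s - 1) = -2*s^4 - 14*s^3 - 10*s^2 + 52*s + 10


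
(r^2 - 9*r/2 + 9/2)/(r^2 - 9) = (r - 3/2)/(r + 3)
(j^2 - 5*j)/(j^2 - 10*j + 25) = j/(j - 5)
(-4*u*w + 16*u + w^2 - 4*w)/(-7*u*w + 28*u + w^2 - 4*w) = (4*u - w)/(7*u - w)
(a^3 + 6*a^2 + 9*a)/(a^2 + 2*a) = (a^2 + 6*a + 9)/(a + 2)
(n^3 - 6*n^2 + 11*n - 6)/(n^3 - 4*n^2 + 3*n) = (n - 2)/n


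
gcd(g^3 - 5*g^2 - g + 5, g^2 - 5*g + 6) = 1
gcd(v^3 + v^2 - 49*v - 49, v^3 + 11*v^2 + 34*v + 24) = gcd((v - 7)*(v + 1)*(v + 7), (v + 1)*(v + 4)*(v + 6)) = v + 1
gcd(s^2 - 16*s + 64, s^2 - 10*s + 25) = 1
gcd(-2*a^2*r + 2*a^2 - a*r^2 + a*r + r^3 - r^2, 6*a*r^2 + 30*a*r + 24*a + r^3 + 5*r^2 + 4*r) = 1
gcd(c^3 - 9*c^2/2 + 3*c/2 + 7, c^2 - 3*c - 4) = c + 1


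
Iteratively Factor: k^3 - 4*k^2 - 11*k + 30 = (k - 5)*(k^2 + k - 6) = (k - 5)*(k + 3)*(k - 2)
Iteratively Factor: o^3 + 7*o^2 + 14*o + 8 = (o + 1)*(o^2 + 6*o + 8) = (o + 1)*(o + 4)*(o + 2)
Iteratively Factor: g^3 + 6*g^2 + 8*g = (g + 2)*(g^2 + 4*g) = g*(g + 2)*(g + 4)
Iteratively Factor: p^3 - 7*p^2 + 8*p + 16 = (p + 1)*(p^2 - 8*p + 16) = (p - 4)*(p + 1)*(p - 4)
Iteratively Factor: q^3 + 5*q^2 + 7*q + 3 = (q + 1)*(q^2 + 4*q + 3) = (q + 1)*(q + 3)*(q + 1)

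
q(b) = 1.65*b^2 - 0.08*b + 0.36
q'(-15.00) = -49.58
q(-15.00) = 372.81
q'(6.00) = 19.72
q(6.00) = 59.28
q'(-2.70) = -8.99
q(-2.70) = 12.60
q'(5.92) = 19.46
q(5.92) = 57.71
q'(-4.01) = -13.31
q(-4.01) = 27.21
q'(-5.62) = -18.63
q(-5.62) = 52.92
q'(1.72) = 5.60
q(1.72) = 5.10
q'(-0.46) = -1.60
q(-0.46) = 0.75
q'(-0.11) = -0.44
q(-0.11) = 0.39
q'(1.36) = 4.41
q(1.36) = 3.30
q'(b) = 3.3*b - 0.08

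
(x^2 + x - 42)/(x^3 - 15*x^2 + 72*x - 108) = (x + 7)/(x^2 - 9*x + 18)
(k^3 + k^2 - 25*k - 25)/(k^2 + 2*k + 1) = (k^2 - 25)/(k + 1)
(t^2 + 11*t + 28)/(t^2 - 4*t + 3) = (t^2 + 11*t + 28)/(t^2 - 4*t + 3)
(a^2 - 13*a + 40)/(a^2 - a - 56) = (a - 5)/(a + 7)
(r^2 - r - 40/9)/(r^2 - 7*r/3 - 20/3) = (r - 8/3)/(r - 4)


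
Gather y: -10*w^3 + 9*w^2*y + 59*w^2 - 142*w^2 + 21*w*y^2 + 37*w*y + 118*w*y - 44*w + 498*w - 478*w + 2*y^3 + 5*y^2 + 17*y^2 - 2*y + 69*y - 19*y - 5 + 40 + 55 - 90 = -10*w^3 - 83*w^2 - 24*w + 2*y^3 + y^2*(21*w + 22) + y*(9*w^2 + 155*w + 48)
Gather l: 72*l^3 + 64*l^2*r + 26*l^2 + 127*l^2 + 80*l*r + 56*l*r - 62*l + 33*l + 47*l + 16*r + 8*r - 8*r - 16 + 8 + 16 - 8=72*l^3 + l^2*(64*r + 153) + l*(136*r + 18) + 16*r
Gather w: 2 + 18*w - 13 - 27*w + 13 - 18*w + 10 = 12 - 27*w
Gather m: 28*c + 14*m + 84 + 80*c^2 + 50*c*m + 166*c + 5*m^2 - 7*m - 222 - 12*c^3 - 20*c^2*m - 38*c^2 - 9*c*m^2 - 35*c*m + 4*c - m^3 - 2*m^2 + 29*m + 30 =-12*c^3 + 42*c^2 + 198*c - m^3 + m^2*(3 - 9*c) + m*(-20*c^2 + 15*c + 36) - 108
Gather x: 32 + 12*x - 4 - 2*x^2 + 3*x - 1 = -2*x^2 + 15*x + 27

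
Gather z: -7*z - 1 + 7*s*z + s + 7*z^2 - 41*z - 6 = s + 7*z^2 + z*(7*s - 48) - 7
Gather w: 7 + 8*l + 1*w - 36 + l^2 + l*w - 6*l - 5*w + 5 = l^2 + 2*l + w*(l - 4) - 24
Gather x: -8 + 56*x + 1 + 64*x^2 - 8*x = 64*x^2 + 48*x - 7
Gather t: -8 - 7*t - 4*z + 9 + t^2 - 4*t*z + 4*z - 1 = t^2 + t*(-4*z - 7)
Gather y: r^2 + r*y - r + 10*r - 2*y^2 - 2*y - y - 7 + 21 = r^2 + 9*r - 2*y^2 + y*(r - 3) + 14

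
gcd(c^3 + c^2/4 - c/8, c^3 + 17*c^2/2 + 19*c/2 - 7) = 1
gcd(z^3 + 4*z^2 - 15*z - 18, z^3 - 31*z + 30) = z + 6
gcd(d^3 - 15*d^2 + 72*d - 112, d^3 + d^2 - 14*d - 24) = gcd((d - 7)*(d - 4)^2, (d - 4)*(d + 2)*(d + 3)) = d - 4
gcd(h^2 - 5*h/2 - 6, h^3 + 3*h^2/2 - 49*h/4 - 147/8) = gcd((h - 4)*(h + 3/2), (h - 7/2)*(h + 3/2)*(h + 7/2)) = h + 3/2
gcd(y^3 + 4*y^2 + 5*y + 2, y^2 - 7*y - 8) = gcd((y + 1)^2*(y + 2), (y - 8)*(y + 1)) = y + 1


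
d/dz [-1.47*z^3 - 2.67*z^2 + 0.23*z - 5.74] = -4.41*z^2 - 5.34*z + 0.23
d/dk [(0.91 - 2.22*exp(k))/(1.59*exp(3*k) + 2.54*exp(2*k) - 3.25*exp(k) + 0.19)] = (7.0596*exp(3*k) + 1.2981*exp(2*k) - 4.6228*exp(k) + 2.5357)*exp(k)/(2.5281*exp(6*k) + 8.0772*exp(5*k) - 3.8834*exp(4*k) - 15.9058*exp(3*k) + 11.5277*exp(2*k) - 1.235*exp(k) + 0.0361)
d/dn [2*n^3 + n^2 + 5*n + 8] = 6*n^2 + 2*n + 5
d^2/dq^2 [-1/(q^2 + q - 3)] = 2*(q^2 + q - (2*q + 1)^2 - 3)/(q^2 + q - 3)^3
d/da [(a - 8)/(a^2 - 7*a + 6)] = (a^2 - 7*a - (a - 8)*(2*a - 7) + 6)/(a^2 - 7*a + 6)^2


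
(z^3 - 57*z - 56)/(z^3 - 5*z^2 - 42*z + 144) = (z^2 + 8*z + 7)/(z^2 + 3*z - 18)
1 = 1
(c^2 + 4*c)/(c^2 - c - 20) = c/(c - 5)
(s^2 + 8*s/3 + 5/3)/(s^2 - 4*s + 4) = (3*s^2 + 8*s + 5)/(3*(s^2 - 4*s + 4))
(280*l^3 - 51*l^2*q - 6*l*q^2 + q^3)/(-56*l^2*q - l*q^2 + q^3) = (-5*l + q)/q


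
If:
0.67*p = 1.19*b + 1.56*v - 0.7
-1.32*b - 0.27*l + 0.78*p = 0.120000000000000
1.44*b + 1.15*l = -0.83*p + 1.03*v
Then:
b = 1.51889463158715 - 2.70557099446796*v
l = 6.07128795158819*v - 3.09492766797392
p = 1.65296210684882 - 2.47705893047295*v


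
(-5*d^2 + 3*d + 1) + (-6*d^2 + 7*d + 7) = -11*d^2 + 10*d + 8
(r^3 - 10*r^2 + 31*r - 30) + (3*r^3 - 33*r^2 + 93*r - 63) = 4*r^3 - 43*r^2 + 124*r - 93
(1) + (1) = 2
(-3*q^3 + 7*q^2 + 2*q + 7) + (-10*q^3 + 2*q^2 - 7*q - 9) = -13*q^3 + 9*q^2 - 5*q - 2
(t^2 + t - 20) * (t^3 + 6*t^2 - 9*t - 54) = t^5 + 7*t^4 - 23*t^3 - 183*t^2 + 126*t + 1080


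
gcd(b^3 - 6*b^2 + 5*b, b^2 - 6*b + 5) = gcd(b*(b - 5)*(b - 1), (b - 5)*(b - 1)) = b^2 - 6*b + 5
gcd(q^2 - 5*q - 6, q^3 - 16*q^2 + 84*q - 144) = q - 6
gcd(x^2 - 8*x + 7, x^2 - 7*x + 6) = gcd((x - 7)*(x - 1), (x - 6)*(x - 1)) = x - 1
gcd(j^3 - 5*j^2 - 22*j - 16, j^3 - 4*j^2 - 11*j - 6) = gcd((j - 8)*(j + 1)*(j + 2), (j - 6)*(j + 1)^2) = j + 1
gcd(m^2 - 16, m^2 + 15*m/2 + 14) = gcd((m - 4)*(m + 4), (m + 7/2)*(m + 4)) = m + 4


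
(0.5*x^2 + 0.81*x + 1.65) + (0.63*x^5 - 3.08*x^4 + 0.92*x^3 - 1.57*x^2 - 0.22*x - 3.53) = 0.63*x^5 - 3.08*x^4 + 0.92*x^3 - 1.07*x^2 + 0.59*x - 1.88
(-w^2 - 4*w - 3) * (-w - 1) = w^3 + 5*w^2 + 7*w + 3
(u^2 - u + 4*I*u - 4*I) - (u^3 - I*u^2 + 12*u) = -u^3 + u^2 + I*u^2 - 13*u + 4*I*u - 4*I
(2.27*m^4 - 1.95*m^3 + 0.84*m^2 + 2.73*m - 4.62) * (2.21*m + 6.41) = 5.0167*m^5 + 10.2412*m^4 - 10.6431*m^3 + 11.4177*m^2 + 7.2891*m - 29.6142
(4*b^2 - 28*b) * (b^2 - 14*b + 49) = 4*b^4 - 84*b^3 + 588*b^2 - 1372*b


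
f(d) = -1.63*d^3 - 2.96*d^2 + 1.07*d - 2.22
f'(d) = -4.89*d^2 - 5.92*d + 1.07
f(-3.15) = 15.99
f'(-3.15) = -28.80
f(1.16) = -7.51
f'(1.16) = -12.38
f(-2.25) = -1.05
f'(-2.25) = -10.37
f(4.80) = -245.55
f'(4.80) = -140.01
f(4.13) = -163.11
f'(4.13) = -106.79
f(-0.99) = -4.60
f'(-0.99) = 2.14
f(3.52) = -106.22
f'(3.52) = -80.36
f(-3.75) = 38.10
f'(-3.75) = -45.50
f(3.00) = -69.66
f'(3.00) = -60.70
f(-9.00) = 936.66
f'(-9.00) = -341.74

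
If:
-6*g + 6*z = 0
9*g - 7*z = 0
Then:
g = 0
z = 0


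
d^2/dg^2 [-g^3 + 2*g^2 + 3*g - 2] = 4 - 6*g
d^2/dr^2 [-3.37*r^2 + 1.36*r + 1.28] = -6.74000000000000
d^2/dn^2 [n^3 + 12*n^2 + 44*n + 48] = 6*n + 24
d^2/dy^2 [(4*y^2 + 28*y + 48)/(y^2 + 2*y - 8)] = 40/(y^3 - 6*y^2 + 12*y - 8)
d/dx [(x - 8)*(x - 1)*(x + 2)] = 3*x^2 - 14*x - 10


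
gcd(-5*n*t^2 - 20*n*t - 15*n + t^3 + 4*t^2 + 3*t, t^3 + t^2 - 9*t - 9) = t^2 + 4*t + 3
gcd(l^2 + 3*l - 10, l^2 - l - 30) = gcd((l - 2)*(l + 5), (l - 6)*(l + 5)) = l + 5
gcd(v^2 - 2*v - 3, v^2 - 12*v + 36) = 1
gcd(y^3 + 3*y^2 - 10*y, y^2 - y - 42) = 1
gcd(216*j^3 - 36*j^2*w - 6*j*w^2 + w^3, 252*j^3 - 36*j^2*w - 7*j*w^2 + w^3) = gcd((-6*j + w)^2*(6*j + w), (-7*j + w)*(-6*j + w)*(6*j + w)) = -36*j^2 + w^2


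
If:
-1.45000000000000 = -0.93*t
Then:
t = 1.56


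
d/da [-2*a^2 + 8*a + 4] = 8 - 4*a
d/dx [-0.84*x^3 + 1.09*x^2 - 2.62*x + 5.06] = -2.52*x^2 + 2.18*x - 2.62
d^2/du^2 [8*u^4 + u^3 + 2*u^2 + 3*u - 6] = 96*u^2 + 6*u + 4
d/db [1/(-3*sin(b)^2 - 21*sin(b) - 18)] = (2*sin(b) + 7)*cos(b)/(3*(sin(b)^2 + 7*sin(b) + 6)^2)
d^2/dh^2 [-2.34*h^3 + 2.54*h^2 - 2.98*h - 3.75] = 5.08 - 14.04*h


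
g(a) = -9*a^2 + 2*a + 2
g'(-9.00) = 164.00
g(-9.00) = -745.00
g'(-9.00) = 164.00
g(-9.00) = -745.00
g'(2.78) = -48.04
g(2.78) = -62.00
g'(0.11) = 0.02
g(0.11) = 2.11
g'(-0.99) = 19.82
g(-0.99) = -8.80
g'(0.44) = -5.92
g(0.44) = 1.14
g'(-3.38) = 62.84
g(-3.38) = -107.58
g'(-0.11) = 3.98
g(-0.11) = 1.67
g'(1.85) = -31.30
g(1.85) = -25.10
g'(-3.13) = 58.34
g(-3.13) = -92.43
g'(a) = 2 - 18*a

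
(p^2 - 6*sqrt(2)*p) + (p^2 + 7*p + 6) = 2*p^2 - 6*sqrt(2)*p + 7*p + 6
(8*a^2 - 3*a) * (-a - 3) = -8*a^3 - 21*a^2 + 9*a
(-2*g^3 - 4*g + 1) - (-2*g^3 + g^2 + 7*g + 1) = -g^2 - 11*g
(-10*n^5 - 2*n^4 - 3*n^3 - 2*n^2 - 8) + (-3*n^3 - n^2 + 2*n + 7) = -10*n^5 - 2*n^4 - 6*n^3 - 3*n^2 + 2*n - 1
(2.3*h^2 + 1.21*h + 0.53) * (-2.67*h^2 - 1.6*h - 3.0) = -6.141*h^4 - 6.9107*h^3 - 10.2511*h^2 - 4.478*h - 1.59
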